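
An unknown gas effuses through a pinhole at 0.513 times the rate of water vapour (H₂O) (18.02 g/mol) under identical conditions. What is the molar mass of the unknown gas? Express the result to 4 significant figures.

Graham's law gives rate_X/rate_H₂O = √(M_H₂O/M_X).
0.513 = √(18.02/M_X)
M_X = 18.02 / 0.513² = 18.02 / 0.2632 = 68.47 g/mol

68.47 g/mol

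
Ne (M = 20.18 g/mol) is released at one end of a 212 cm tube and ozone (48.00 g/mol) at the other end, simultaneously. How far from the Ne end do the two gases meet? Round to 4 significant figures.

128.6 cm

Graham's law gives d_Ne/d_O₃ = rate_Ne/rate_O₃ = √(M_O₃/M_Ne) = √(48.00/20.18) = 1.542.
With d_Ne + d_O₃ = 212 cm, d_O₃ = 212/(1 + 1.542) = 83.39 cm.
d_Ne = 212 − 83.39 = 128.6 cm.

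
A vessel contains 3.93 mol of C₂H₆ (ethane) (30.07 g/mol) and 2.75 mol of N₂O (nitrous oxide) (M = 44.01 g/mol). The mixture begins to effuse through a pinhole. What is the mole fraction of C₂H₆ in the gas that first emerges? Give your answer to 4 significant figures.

Effusion rate of each component ∝ n_i/√M_i (partial pressure × 1/√M).
So x_C₂H₆ in the escaping gas = (n_C₂H₆/√M_C₂H₆) / Σ(n_i/√M_i)
= (3.93/√30.07) / (3.93/√30.07 + 2.75/√44.01) = 0.7167/(0.7167 + 0.4145) = 0.6336.

0.6336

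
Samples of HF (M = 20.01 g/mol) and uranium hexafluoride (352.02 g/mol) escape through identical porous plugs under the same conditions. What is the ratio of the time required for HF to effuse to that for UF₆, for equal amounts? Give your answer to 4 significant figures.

Since effusion rate ∝ 1/√M, t_HF/t_UF₆ = √(M_HF/M_UF₆) = √(20.01/352.02) = √0.05684 = 0.2384.

0.2384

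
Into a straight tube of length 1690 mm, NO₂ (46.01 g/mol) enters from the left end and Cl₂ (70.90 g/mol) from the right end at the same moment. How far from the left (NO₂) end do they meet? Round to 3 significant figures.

936 mm

The fronts meet when d_NO₂ + d_Cl₂ = L with d_NO₂/d_Cl₂ = √(M_Cl₂/M_NO₂) (Graham's law). Here √(M_Cl₂/M_NO₂) = √(70.90/46.01) = 1.241.
With d_NO₂ + d_Cl₂ = 1690 mm, d_Cl₂ = 1690/(1 + 1.241) = 754.0 mm.
d_NO₂ = 1690 − 754.0 = 936 mm.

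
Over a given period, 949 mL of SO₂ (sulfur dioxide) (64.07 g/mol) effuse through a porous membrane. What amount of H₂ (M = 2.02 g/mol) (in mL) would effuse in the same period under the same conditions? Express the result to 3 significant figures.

5340 mL

Using Graham's law: rate_H₂/rate_SO₂ = √(M_SO₂/M_H₂) = √(64.07/2.02) = √31.72 = 5.632.
So the volume for H₂ is 949 × 5.632 = 5340 mL.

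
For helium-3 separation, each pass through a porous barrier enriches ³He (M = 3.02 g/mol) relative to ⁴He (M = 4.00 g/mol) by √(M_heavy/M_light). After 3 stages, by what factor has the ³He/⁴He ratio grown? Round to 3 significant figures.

1.52

Each stage multiplies the ratio by α = √(4.00/3.02), so after 3 stages the overall factor is α^3 = (4.00/3.02)^(3/2).
= 1.32450^(3/2) = 1.52.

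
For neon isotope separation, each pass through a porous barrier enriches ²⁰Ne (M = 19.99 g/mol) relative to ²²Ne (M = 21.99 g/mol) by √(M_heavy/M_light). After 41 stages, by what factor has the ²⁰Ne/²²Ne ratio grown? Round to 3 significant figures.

After 41 stages the ratio has grown by (√(21.99/19.99))^41 = (21.99/19.99)^(41/2).
= 1.10005^(41/2) = 7.06.

7.06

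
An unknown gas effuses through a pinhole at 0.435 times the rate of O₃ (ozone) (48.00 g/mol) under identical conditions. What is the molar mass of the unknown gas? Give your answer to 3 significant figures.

254 g/mol

Since effusion rate ∝ 1/√M, rate_X/rate_O₃ = √(M_O₃/M_X).
0.435 = √(48.00/M_X)
M_X = 48.00 / 0.435² = 48.00 / 0.1892 = 254 g/mol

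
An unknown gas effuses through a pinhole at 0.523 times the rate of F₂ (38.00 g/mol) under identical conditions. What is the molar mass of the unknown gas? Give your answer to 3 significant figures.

Graham's law gives rate_X/rate_F₂ = √(M_F₂/M_X).
0.523 = √(38.00/M_X)
M_X = 38.00 / 0.523² = 38.00 / 0.2735 = 139 g/mol

139 g/mol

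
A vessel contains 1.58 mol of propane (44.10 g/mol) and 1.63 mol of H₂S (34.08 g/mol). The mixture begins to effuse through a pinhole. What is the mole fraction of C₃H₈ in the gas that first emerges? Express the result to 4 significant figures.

0.4601

Rate_i ∝ x_i/√M_i (Graham's law weighted by mole fraction), so the effusate composition follows n_i/√M_i.
So x_C₃H₈ in the escaping gas = (n_C₃H₈/√M_C₃H₈) / Σ(n_i/√M_i)
= (1.58/√44.10) / (1.58/√44.10 + 1.63/√34.08) = 0.2379/(0.2379 + 0.2792) = 0.4601.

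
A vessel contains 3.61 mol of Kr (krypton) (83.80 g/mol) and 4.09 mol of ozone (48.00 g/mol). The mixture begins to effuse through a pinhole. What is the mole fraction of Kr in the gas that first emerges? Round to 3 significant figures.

0.400

Effusion rate of each component ∝ n_i/√M_i (partial pressure × 1/√M).
x_Kr(eff) = (n_Kr/√M_Kr) / (n_Kr/√M_Kr + n_O₃/√M_O₃)
= (3.61/√83.80) / (3.61/√83.80 + 4.09/√48.00) = 0.3944/(0.3944 + 0.5903) = 0.400.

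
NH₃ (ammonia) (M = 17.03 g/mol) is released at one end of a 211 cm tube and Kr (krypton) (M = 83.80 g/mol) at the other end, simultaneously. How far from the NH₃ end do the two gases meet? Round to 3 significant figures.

Distances travelled in equal time are proportional to diffusion rates, so d_NH₃/d_Kr = √(M_Kr/M_NH₃) = √(83.80/17.03) = 2.218.
With d_NH₃ + d_Kr = 211 cm, d_Kr = 211/(1 + 2.218) = 65.56 cm.
d_NH₃ = 211 − 65.56 = 145 cm.

145 cm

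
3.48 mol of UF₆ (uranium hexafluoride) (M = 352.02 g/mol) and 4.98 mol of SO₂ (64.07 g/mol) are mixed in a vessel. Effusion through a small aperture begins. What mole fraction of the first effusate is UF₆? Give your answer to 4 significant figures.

0.2297

Each component's effusion rate ∝ (its partial pressure)·(1/√M) ∝ n_i/√M_i.
x_UF₆(eff) = (n_UF₆/√M_UF₆) / (n_UF₆/√M_UF₆ + n_SO₂/√M_SO₂)
= (3.48/√352.02) / (3.48/√352.02 + 4.98/√64.07) = 0.1855/(0.1855 + 0.6222) = 0.2297.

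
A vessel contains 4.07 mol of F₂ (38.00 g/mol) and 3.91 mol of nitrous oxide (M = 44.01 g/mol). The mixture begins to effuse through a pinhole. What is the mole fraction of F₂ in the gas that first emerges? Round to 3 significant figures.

Rate_i ∝ x_i/√M_i (Graham's law weighted by mole fraction), so the effusate composition follows n_i/√M_i.
x_F₂(eff) = (n_F₂/√M_F₂) / (n_F₂/√M_F₂ + n_N₂O/√M_N₂O)
= (4.07/√38.00) / (4.07/√38.00 + 3.91/√44.01) = 0.6602/(0.6602 + 0.5894) = 0.528.

0.528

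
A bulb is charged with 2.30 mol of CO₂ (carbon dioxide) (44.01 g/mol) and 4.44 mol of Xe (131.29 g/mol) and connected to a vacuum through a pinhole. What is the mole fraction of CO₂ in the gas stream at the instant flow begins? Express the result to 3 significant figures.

0.472

Rate_i ∝ x_i/√M_i (Graham's law weighted by mole fraction), so the effusate composition follows n_i/√M_i.
x_CO₂(eff) = (n_CO₂/√M_CO₂) / (n_CO₂/√M_CO₂ + n_Xe/√M_Xe)
= (2.30/√44.01) / (2.30/√44.01 + 4.44/√131.29) = 0.3467/(0.3467 + 0.3875) = 0.472.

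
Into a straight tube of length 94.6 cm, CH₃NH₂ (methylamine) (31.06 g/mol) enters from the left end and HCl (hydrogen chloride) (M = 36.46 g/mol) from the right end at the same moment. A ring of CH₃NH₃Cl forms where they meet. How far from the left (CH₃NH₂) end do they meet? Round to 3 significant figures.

In equal time, each gas travels a distance ∝ its rate ∝ 1/√M, so d_CH₃NH₂/d_HCl = √(M_HCl/M_CH₃NH₂) = √(36.46/31.06) = 1.083.
With d_CH₃NH₂ + d_HCl = 94.6 cm, d_HCl = 94.6/(1 + 1.083) = 45.41 cm.
d_CH₃NH₂ = 94.6 − 45.41 = 49.2 cm.

49.2 cm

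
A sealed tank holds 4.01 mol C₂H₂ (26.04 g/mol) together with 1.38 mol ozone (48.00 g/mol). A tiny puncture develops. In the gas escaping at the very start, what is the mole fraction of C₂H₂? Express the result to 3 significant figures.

0.798

Rate_i ∝ x_i/√M_i (Graham's law weighted by mole fraction), so the effusate composition follows n_i/√M_i.
Mole fraction of C₂H₂ in the effusate = (n_C₂H₂/√M_C₂H₂) / (n_C₂H₂/√M_C₂H₂ + n_O₃/√M_O₃)
= (4.01/√26.04) / (4.01/√26.04 + 1.38/√48.00) = 0.7858/(0.7858 + 0.1992) = 0.798.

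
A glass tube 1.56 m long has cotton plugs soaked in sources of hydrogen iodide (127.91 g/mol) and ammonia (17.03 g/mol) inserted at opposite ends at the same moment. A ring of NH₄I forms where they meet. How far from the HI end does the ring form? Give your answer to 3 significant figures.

Distances travelled in equal time are proportional to diffusion rates, so d_HI/d_NH₃ = √(M_NH₃/M_HI) = √(17.03/127.91) = 0.3649.
With d_HI + d_NH₃ = 1.56 m, d_NH₃ = 1.56/(1 + 0.3649) = 1.143 m.
d_HI = 1.56 − 1.143 = 0.417 m.

0.417 m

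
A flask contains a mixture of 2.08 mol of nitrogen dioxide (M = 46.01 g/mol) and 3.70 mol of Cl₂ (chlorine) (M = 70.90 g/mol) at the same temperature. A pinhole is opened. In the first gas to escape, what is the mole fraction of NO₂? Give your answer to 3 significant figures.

The effusion rate of species i is ∝ p_i/√M_i ∝ n_i/√M_i.
Mole fraction of NO₂ in the effusate = (n_NO₂/√M_NO₂) / (n_NO₂/√M_NO₂ + n_Cl₂/√M_Cl₂)
= (2.08/√46.01) / (2.08/√46.01 + 3.70/√70.90) = 0.3066/(0.3066 + 0.4394) = 0.411.

0.411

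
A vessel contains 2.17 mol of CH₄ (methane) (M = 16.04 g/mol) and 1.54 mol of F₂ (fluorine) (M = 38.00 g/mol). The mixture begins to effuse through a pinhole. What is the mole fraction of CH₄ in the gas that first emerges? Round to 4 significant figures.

0.6844

Effusion rate of each component ∝ n_i/√M_i (partial pressure × 1/√M).
Mole fraction of CH₄ in the effusate = (n_CH₄/√M_CH₄) / (n_CH₄/√M_CH₄ + n_F₂/√M_F₂)
= (2.17/√16.04) / (2.17/√16.04 + 1.54/√38.00) = 0.5418/(0.5418 + 0.2498) = 0.6844.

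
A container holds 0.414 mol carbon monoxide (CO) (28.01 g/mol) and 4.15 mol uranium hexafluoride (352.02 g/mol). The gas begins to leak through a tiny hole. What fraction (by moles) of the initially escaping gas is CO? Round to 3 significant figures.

0.261

Rate_i ∝ x_i/√M_i (Graham's law weighted by mole fraction), so the effusate composition follows n_i/√M_i.
So x_CO in the escaping gas = (n_CO/√M_CO) / Σ(n_i/√M_i)
= (0.414/√28.01) / (0.414/√28.01 + 4.15/√352.02) = 0.07822/(0.07822 + 0.2212) = 0.261.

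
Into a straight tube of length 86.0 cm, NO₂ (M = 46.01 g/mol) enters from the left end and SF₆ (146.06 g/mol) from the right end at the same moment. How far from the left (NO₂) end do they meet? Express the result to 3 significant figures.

In equal time, each gas travels a distance ∝ its rate ∝ 1/√M, so d_NO₂/d_SF₆ = √(M_SF₆/M_NO₂) = √(146.06/46.01) = 1.782.
With d_NO₂ + d_SF₆ = 86.0 cm, d_SF₆ = 86.0/(1 + 1.782) = 30.92 cm.
d_NO₂ = 86.0 − 30.92 = 55.1 cm.

55.1 cm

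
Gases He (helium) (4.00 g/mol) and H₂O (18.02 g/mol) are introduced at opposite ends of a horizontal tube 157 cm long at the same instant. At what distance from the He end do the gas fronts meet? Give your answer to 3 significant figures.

107 cm

In equal time, each gas travels a distance ∝ its rate ∝ 1/√M, so d_He/d_H₂O = √(M_H₂O/M_He) = √(18.02/4.00) = 2.122.
With d_He + d_H₂O = 157 cm, d_H₂O = 157/(1 + 2.122) = 50.28 cm.
d_He = 157 − 50.28 = 107 cm.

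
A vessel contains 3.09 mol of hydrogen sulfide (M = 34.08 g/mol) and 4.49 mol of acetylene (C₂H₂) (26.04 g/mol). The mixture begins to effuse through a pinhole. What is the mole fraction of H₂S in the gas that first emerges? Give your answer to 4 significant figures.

Each component's effusion rate ∝ (its partial pressure)·(1/√M) ∝ n_i/√M_i.
x_H₂S(eff) = (n_H₂S/√M_H₂S) / (n_H₂S/√M_H₂S + n_C₂H₂/√M_C₂H₂)
= (3.09/√34.08) / (3.09/√34.08 + 4.49/√26.04) = 0.5293/(0.5293 + 0.8799) = 0.3756.

0.3756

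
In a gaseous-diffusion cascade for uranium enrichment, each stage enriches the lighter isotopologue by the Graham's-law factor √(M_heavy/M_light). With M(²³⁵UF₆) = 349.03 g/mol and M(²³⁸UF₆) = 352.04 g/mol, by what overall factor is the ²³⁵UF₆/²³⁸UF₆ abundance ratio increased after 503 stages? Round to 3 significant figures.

8.67

Each stage multiplies the ratio by α = √(352.04/349.03), so after 503 stages the overall factor is α^503 = (352.04/349.03)^(503/2).
= 1.00862^(503/2) = 8.67.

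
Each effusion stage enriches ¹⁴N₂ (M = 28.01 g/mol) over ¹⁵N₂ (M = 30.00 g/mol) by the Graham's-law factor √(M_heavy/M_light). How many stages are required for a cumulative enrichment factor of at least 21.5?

90

Per stage α = (30.00/28.01)^(1/2) = 1.07105^0.5, giving ln α = 0.03432.
Need α^N ≥ 21.5 ⇒ N ≥ ln(21.5) / ln α = 3.068 / 0.03432 = 89.40.
So at least 90 stages are needed.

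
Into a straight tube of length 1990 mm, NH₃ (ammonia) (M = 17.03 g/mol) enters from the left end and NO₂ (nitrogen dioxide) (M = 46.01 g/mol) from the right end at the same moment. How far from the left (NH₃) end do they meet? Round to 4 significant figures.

1237 mm

The fronts meet when d_NH₃ + d_NO₂ = L with d_NH₃/d_NO₂ = √(M_NO₂/M_NH₃) (Graham's law). Here √(M_NO₂/M_NH₃) = √(46.01/17.03) = 1.644.
With d_NH₃ + d_NO₂ = 1990 mm, d_NO₂ = 1990/(1 + 1.644) = 752.7 mm.
d_NH₃ = 1990 − 752.7 = 1237 mm.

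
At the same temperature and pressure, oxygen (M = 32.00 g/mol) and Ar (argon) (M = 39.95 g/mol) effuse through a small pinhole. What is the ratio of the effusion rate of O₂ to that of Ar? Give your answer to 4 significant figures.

Using Graham's law: rate_O₂/rate_Ar = √(M_Ar/M_O₂) = √(39.95/32.00) = √1.248 = 1.117.

1.117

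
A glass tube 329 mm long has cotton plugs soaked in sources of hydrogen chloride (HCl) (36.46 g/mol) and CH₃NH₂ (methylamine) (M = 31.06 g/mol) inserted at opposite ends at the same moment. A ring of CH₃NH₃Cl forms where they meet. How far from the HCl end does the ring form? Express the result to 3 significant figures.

Graham's law gives d_HCl/d_CH₃NH₂ = rate_HCl/rate_CH₃NH₂ = √(M_CH₃NH₂/M_HCl) = √(31.06/36.46) = 0.9230.
With d_HCl + d_CH₃NH₂ = 329 mm, d_CH₃NH₂ = 329/(1 + 0.9230) = 171.1 mm.
d_HCl = 329 − 171.1 = 158 mm.

158 mm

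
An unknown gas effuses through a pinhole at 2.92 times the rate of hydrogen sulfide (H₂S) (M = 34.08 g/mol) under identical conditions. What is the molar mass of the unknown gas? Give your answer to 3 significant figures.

4.00 g/mol

By Graham's law, rate_X/rate_H₂S = √(M_H₂S/M_X).
2.92 = √(34.08/M_X)
M_X = 34.08 / 2.92² = 34.08 / 8.526 = 4.00 g/mol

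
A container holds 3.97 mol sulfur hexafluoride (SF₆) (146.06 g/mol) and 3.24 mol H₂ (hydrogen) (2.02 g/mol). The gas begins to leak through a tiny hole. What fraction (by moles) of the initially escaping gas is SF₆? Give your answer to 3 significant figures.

0.126

Effusion rate of each component ∝ n_i/√M_i (partial pressure × 1/√M).
Mole fraction of SF₆ in the effusate = (n_SF₆/√M_SF₆) / (n_SF₆/√M_SF₆ + n_H₂/√M_H₂)
= (3.97/√146.06) / (3.97/√146.06 + 3.24/√2.02) = 0.3285/(0.3285 + 2.280) = 0.126.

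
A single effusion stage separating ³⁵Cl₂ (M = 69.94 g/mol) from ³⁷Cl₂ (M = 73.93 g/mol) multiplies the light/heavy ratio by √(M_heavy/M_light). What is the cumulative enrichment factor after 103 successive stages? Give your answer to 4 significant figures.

After 103 stages the ratio has grown by (√(73.93/69.94))^103 = (73.93/69.94)^(103/2).
= 1.05705^(103/2) = 17.41.

17.41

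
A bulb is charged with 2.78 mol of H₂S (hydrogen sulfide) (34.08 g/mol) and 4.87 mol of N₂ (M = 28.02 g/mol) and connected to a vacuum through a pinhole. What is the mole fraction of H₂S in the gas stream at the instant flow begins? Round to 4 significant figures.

0.3411

Rate_i ∝ x_i/√M_i (Graham's law weighted by mole fraction), so the effusate composition follows n_i/√M_i.
Mole fraction of H₂S in the effusate = (n_H₂S/√M_H₂S) / (n_H₂S/√M_H₂S + n_N₂/√M_N₂)
= (2.78/√34.08) / (2.78/√34.08 + 4.87/√28.02) = 0.4762/(0.4762 + 0.9200) = 0.3411.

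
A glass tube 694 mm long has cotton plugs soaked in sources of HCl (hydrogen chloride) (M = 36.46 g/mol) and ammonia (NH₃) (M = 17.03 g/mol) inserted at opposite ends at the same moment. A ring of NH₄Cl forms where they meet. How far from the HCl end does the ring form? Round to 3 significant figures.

282 mm

In equal time, each gas travels a distance ∝ its rate ∝ 1/√M, so d_HCl/d_NH₃ = √(M_NH₃/M_HCl) = √(17.03/36.46) = 0.6834.
With d_HCl + d_NH₃ = 694 mm, d_NH₃ = 694/(1 + 0.6834) = 412.3 mm.
d_HCl = 694 − 412.3 = 282 mm.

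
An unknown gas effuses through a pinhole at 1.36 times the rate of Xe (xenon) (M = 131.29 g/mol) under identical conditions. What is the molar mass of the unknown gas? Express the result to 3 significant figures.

Since effusion rate ∝ 1/√M, rate_X/rate_Xe = √(M_Xe/M_X).
1.36 = √(131.29/M_X)
M_X = 131.29 / 1.36² = 131.29 / 1.850 = 71.0 g/mol

71.0 g/mol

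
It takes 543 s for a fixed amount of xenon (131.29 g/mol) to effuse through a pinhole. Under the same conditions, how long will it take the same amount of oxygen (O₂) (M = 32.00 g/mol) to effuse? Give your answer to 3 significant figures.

268 s

Graham's law gives t_O₂/t_Xe = √(M_O₂/M_Xe) = √(32.00/131.29) = √0.2437 = 0.4937.
So the time for O₂ is 543 × 0.4937 = 268 s.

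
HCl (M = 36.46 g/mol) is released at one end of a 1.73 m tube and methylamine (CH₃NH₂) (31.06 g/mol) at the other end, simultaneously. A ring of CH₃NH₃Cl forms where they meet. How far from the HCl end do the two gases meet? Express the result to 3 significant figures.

0.830 m

Distances travelled in equal time are proportional to diffusion rates, so d_HCl/d_CH₃NH₂ = √(M_CH₃NH₂/M_HCl) = √(31.06/36.46) = 0.9230.
With d_HCl + d_CH₃NH₂ = 1.73 m, d_CH₃NH₂ = 1.73/(1 + 0.9230) = 0.8996 m.
d_HCl = 1.73 − 0.8996 = 0.830 m.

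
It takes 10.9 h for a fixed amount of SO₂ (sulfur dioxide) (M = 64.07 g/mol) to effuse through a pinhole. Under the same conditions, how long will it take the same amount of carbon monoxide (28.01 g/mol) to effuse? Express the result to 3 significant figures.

7.21 h

By Graham's law, t_CO/t_SO₂ = √(M_CO/M_SO₂) = √(28.01/64.07) = √0.4372 = 0.6612.
So the time for CO is 10.9 × 0.6612 = 7.21 h.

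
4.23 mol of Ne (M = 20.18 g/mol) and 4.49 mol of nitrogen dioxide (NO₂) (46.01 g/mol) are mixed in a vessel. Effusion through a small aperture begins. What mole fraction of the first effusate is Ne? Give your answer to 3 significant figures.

0.587

Each component's effusion rate ∝ (its partial pressure)·(1/√M) ∝ n_i/√M_i.
Mole fraction of Ne in the effusate = (n_Ne/√M_Ne) / (n_Ne/√M_Ne + n_NO₂/√M_NO₂)
= (4.23/√20.18) / (4.23/√20.18 + 4.49/√46.01) = 0.9416/(0.9416 + 0.6619) = 0.587.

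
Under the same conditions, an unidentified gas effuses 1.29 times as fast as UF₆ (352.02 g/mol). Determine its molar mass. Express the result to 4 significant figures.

211.5 g/mol

Using Graham's law: rate_X/rate_UF₆ = √(M_UF₆/M_X).
1.29 = √(352.02/M_X)
M_X = 352.02 / 1.29² = 352.02 / 1.664 = 211.5 g/mol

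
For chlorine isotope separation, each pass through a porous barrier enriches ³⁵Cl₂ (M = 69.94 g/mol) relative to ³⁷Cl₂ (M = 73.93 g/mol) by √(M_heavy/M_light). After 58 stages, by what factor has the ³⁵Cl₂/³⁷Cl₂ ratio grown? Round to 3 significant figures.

After 58 stages the ratio has grown by (√(73.93/69.94))^58 = (73.93/69.94)^(58/2).
= 1.05705^29 = 5.00.

5.00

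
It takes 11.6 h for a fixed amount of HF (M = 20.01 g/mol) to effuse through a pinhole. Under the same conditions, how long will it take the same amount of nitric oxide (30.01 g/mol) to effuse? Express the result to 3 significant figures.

14.2 h

Since effusion rate ∝ 1/√M, t_NO/t_HF = √(M_NO/M_HF) = √(30.01/20.01) = √1.500 = 1.225.
So the time for NO is 11.6 × 1.225 = 14.2 h.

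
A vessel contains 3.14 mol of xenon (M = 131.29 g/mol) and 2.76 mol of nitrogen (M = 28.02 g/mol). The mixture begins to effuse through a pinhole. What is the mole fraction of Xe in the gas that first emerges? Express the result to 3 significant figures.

0.345

Effusion rate of each component ∝ n_i/√M_i (partial pressure × 1/√M).
So x_Xe in the escaping gas = (n_Xe/√M_Xe) / Σ(n_i/√M_i)
= (3.14/√131.29) / (3.14/√131.29 + 2.76/√28.02) = 0.2740/(0.2740 + 0.5214) = 0.345.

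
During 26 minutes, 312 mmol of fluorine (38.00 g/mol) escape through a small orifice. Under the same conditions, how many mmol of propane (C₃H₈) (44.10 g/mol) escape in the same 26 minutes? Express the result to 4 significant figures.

Since effusion rate ∝ 1/√M, rate_C₃H₈/rate_F₂ = √(M_F₂/M_C₃H₈) = √(38.00/44.10) = √0.8617 = 0.9283.
So the amount for C₃H₈ is 312 × 0.9283 = 289.6 mmol.

289.6 mmol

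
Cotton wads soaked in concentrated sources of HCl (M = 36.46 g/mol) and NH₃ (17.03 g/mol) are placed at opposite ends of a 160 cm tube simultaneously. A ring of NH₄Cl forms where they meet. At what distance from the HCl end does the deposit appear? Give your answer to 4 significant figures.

64.96 cm

In equal time, each gas travels a distance ∝ its rate ∝ 1/√M, so d_HCl/d_NH₃ = √(M_NH₃/M_HCl) = √(17.03/36.46) = 0.6834.
With d_HCl + d_NH₃ = 160 cm, d_NH₃ = 160/(1 + 0.6834) = 95.04 cm.
d_HCl = 160 − 95.04 = 64.96 cm.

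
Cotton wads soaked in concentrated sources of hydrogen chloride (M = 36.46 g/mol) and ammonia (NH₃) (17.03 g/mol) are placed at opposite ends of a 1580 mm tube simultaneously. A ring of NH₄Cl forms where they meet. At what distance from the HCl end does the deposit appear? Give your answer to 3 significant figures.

641 mm

Graham's law gives d_HCl/d_NH₃ = rate_HCl/rate_NH₃ = √(M_NH₃/M_HCl) = √(17.03/36.46) = 0.6834.
With d_HCl + d_NH₃ = 1580 mm, d_NH₃ = 1580/(1 + 0.6834) = 938.6 mm.
d_HCl = 1580 − 938.6 = 641 mm.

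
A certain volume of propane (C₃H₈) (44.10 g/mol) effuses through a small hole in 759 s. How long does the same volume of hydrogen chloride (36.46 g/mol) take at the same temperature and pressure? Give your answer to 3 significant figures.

690 s

From Graham's law, t_HCl/t_C₃H₈ = √(M_HCl/M_C₃H₈) = √(36.46/44.10) = √0.8268 = 0.9093.
So the time for HCl is 759 × 0.9093 = 690 s.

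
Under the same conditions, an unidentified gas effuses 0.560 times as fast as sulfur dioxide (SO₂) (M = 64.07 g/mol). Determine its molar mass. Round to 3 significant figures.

Graham's law gives rate_X/rate_SO₂ = √(M_SO₂/M_X).
0.560 = √(64.07/M_X)
M_X = 64.07 / 0.560² = 64.07 / 0.3136 = 204 g/mol

204 g/mol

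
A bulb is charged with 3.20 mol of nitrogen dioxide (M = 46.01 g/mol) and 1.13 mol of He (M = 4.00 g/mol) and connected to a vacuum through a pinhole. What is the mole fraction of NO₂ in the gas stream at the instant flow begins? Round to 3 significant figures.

Effusion rate of each component ∝ n_i/√M_i (partial pressure × 1/√M).
So x_NO₂ in the escaping gas = (n_NO₂/√M_NO₂) / Σ(n_i/√M_i)
= (3.20/√46.01) / (3.20/√46.01 + 1.13/√4.00) = 0.4718/(0.4718 + 0.5650) = 0.455.

0.455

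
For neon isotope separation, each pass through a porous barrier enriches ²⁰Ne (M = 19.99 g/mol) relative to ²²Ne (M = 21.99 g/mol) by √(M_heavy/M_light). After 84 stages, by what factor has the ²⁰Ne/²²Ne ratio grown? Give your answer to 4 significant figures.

54.87

The single-stage factor is √(M_heavy/M_light), so 84 stages give [√(21.99/19.99)]^84 = (21.99/19.99)^(84/2).
= 1.10005^42 = 54.87.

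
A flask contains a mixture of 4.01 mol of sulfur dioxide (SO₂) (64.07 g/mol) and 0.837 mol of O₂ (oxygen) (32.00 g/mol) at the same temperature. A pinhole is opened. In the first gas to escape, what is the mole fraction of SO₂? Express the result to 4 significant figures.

0.7720

Rate_i ∝ x_i/√M_i (Graham's law weighted by mole fraction), so the effusate composition follows n_i/√M_i.
So x_SO₂ in the escaping gas = (n_SO₂/√M_SO₂) / Σ(n_i/√M_i)
= (4.01/√64.07) / (4.01/√64.07 + 0.837/√32.00) = 0.5010/(0.5010 + 0.1480) = 0.7720.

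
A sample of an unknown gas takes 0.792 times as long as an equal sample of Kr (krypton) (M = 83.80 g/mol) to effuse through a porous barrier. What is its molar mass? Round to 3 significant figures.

52.6 g/mol

By Graham's law, t_X/t_Kr = √(M_X/M_Kr).
0.792 = √(M_X/83.80)
M_X = 83.80 × 0.792² = 83.80 × 0.6273 = 52.6 g/mol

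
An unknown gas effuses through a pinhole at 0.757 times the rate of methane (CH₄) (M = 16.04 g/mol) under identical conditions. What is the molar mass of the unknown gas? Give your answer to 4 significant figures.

27.99 g/mol

Graham's law gives rate_X/rate_CH₄ = √(M_CH₄/M_X).
0.757 = √(16.04/M_X)
M_X = 16.04 / 0.757² = 16.04 / 0.5730 = 27.99 g/mol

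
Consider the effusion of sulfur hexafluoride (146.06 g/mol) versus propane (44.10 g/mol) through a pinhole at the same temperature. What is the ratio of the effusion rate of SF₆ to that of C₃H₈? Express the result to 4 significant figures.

0.5495

Since effusion rate ∝ 1/√M, rate_SF₆/rate_C₃H₈ = √(M_C₃H₈/M_SF₆) = √(44.10/146.06) = √0.3019 = 0.5495.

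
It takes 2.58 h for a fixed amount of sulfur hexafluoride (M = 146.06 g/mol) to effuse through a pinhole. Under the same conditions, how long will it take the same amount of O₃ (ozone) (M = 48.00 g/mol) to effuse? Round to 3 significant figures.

Graham's law gives t_O₃/t_SF₆ = √(M_O₃/M_SF₆) = √(48.00/146.06) = √0.3286 = 0.5733.
So the time for O₃ is 2.58 × 0.5733 = 1.48 h.

1.48 h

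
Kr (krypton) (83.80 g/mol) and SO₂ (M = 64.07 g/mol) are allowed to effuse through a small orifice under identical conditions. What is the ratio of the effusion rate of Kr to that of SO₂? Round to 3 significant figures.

Graham's law gives rate_Kr/rate_SO₂ = √(M_SO₂/M_Kr) = √(64.07/83.80) = √0.7646 = 0.874.

0.874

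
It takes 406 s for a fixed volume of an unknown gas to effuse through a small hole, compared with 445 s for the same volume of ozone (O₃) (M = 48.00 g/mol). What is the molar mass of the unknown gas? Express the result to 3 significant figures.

Using Graham's law: t_X/t_O₃ = √(M_X/M_O₃).
406/445 = 0.9124 = √(M_X/48.00)
M_X = 48.00 × 0.9124² = 48.00 × 0.8324 = 40.0 g/mol

40.0 g/mol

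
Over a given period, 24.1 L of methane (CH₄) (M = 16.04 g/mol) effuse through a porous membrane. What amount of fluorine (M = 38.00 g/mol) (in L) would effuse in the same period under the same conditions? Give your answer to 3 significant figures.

From Graham's law, rate_F₂/rate_CH₄ = √(M_CH₄/M_F₂) = √(16.04/38.00) = √0.4221 = 0.6497.
So the volume for F₂ is 24.1 × 0.6497 = 15.7 L.

15.7 L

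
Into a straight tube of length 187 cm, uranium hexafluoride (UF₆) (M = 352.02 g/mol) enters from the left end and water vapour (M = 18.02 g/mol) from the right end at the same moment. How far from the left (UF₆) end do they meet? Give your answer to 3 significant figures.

The fronts meet when d_UF₆ + d_H₂O = L with d_UF₆/d_H₂O = √(M_H₂O/M_UF₆) (Graham's law). Here √(M_H₂O/M_UF₆) = √(18.02/352.02) = 0.2263.
With d_UF₆ + d_H₂O = 187 cm, d_H₂O = 187/(1 + 0.2263) = 152.5 cm.
d_UF₆ = 187 − 152.5 = 34.5 cm.

34.5 cm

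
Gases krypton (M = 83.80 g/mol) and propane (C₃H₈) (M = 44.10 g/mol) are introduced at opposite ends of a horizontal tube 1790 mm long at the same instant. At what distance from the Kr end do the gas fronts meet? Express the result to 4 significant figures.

Distances travelled in equal time are proportional to diffusion rates, so d_Kr/d_C₃H₈ = √(M_C₃H₈/M_Kr) = √(44.10/83.80) = 0.7254.
With d_Kr + d_C₃H₈ = 1790 mm, d_C₃H₈ = 1790/(1 + 0.7254) = 1037 mm.
d_Kr = 1790 − 1037 = 752.6 mm.

752.6 mm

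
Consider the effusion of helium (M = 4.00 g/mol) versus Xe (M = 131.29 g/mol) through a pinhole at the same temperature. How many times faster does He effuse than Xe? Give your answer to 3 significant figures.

Since effusion rate ∝ 1/√M, rate_He/rate_Xe = √(M_Xe/M_He) = √(131.29/4.00) = √32.82 = 5.73.

5.73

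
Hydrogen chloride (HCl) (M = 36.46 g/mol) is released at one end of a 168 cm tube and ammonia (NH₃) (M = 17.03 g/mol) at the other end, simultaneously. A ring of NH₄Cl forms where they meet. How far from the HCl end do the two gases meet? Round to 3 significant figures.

Distances travelled in equal time are proportional to diffusion rates, so d_HCl/d_NH₃ = √(M_NH₃/M_HCl) = √(17.03/36.46) = 0.6834.
With d_HCl + d_NH₃ = 168 cm, d_NH₃ = 168/(1 + 0.6834) = 99.80 cm.
d_HCl = 168 − 99.80 = 68.2 cm.

68.2 cm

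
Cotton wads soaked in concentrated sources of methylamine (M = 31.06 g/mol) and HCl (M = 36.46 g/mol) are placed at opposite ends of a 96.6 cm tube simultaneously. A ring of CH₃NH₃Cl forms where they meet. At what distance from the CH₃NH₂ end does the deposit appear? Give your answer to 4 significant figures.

50.23 cm

The fronts meet when d_CH₃NH₂ + d_HCl = L with d_CH₃NH₂/d_HCl = √(M_HCl/M_CH₃NH₂) (Graham's law). Here √(M_HCl/M_CH₃NH₂) = √(36.46/31.06) = 1.083.
With d_CH₃NH₂ + d_HCl = 96.6 cm, d_HCl = 96.6/(1 + 1.083) = 46.37 cm.
d_CH₃NH₂ = 96.6 − 46.37 = 50.23 cm.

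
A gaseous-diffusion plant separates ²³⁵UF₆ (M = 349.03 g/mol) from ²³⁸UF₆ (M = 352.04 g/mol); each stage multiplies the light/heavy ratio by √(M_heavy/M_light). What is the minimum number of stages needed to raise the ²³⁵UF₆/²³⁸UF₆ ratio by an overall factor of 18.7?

With α = √(352.04/349.03) per stage, ln α = ½ ln(1.00862) = 0.004293.
Need α^N ≥ 18.7 ⇒ N ≥ ln(18.7) / ln α = 2.929 / 0.004293 = 682.09.
Rounding up, N = 683 stages.

683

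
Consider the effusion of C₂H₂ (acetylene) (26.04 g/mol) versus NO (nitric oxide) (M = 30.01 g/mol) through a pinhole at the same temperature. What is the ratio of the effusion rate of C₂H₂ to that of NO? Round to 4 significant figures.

Since effusion rate ∝ 1/√M, rate_C₂H₂/rate_NO = √(M_NO/M_C₂H₂) = √(30.01/26.04) = √1.152 = 1.074.

1.074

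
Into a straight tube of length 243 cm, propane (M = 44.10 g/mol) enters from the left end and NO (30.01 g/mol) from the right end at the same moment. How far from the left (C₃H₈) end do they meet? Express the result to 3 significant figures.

Graham's law gives d_C₃H₈/d_NO = rate_C₃H₈/rate_NO = √(M_NO/M_C₃H₈) = √(30.01/44.10) = 0.8249.
With d_C₃H₈ + d_NO = 243 cm, d_NO = 243/(1 + 0.8249) = 133.2 cm.
d_C₃H₈ = 243 − 133.2 = 110 cm.

110 cm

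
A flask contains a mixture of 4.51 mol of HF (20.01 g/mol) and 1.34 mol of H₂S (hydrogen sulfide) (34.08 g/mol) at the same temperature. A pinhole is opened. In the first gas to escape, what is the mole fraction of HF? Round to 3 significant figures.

Effusion rate of each component ∝ n_i/√M_i (partial pressure × 1/√M).
Mole fraction of HF in the effusate = (n_HF/√M_HF) / (n_HF/√M_HF + n_H₂S/√M_H₂S)
= (4.51/√20.01) / (4.51/√20.01 + 1.34/√34.08) = 1.008/(1.008 + 0.2295) = 0.815.

0.815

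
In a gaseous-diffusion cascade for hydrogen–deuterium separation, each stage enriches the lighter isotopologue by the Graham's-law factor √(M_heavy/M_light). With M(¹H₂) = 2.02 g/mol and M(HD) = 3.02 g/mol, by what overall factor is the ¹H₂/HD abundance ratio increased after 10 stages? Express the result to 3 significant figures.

Overall factor = α^10 with α = √(3.02/2.02), i.e. (3.02/2.02)^(10/2).
= 1.49505^5 = 7.47.

7.47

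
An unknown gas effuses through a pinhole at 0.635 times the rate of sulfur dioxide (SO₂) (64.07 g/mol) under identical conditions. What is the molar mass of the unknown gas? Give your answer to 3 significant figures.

159 g/mol

Using Graham's law: rate_X/rate_SO₂ = √(M_SO₂/M_X).
0.635 = √(64.07/M_X)
M_X = 64.07 / 0.635² = 64.07 / 0.4032 = 159 g/mol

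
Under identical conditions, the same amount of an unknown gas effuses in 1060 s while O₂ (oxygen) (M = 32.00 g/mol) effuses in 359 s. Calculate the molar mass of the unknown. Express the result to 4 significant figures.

279.0 g/mol

Using Graham's law: t_X/t_O₂ = √(M_X/M_O₂).
1060/359 = 2.953 = √(M_X/32.00)
M_X = 32.00 × 2.953² = 32.00 × 8.718 = 279.0 g/mol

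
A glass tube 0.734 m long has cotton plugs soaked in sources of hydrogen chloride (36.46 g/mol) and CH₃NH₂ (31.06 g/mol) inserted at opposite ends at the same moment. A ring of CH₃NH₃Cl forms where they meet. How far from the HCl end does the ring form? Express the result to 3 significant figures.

Graham's law gives d_HCl/d_CH₃NH₂ = rate_HCl/rate_CH₃NH₂ = √(M_CH₃NH₂/M_HCl) = √(31.06/36.46) = 0.9230.
With d_HCl + d_CH₃NH₂ = 0.734 m, d_CH₃NH₂ = 0.734/(1 + 0.9230) = 0.3817 m.
d_HCl = 0.734 − 0.3817 = 0.352 m.

0.352 m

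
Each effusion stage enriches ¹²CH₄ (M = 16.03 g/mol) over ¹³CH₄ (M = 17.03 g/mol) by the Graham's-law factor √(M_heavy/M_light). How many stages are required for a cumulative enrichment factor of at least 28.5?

111

Single-stage factor α = √(17.03/16.03), so ln α = ½ ln(1.06238) = 0.03026.
Need α^N ≥ 28.5 ⇒ N ≥ ln(28.5) / ln α = 3.350 / 0.03026 = 110.71.
Rounding up, N = 111 stages.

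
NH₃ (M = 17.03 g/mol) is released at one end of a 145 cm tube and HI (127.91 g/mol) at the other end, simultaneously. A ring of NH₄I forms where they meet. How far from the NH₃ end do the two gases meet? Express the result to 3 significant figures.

In equal time, each gas travels a distance ∝ its rate ∝ 1/√M, so d_NH₃/d_HI = √(M_HI/M_NH₃) = √(127.91/17.03) = 2.741.
With d_NH₃ + d_HI = 145 cm, d_HI = 145/(1 + 2.741) = 38.76 cm.
d_NH₃ = 145 − 38.76 = 106 cm.

106 cm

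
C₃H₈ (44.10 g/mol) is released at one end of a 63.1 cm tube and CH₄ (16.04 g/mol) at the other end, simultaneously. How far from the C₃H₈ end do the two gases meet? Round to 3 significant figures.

The fronts meet when d_C₃H₈ + d_CH₄ = L with d_C₃H₈/d_CH₄ = √(M_CH₄/M_C₃H₈) (Graham's law). Here √(M_CH₄/M_C₃H₈) = √(16.04/44.10) = 0.6031.
With d_C₃H₈ + d_CH₄ = 63.1 cm, d_CH₄ = 63.1/(1 + 0.6031) = 39.36 cm.
d_C₃H₈ = 63.1 − 39.36 = 23.7 cm.

23.7 cm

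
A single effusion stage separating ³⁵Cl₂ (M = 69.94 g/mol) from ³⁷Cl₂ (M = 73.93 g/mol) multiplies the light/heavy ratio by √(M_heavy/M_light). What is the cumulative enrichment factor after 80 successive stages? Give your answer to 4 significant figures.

The single-stage factor is √(M_heavy/M_light), so 80 stages give [√(73.93/69.94)]^80 = (73.93/69.94)^(80/2).
= 1.05705^40 = 9.200.

9.200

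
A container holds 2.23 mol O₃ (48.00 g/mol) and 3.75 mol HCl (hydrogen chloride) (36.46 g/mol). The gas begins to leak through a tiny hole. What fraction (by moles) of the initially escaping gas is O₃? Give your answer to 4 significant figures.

0.3414

Rate_i ∝ x_i/√M_i (Graham's law weighted by mole fraction), so the effusate composition follows n_i/√M_i.
x_O₃(eff) = (n_O₃/√M_O₃) / (n_O₃/√M_O₃ + n_HCl/√M_HCl)
= (2.23/√48.00) / (2.23/√48.00 + 3.75/√36.46) = 0.3219/(0.3219 + 0.6210) = 0.3414.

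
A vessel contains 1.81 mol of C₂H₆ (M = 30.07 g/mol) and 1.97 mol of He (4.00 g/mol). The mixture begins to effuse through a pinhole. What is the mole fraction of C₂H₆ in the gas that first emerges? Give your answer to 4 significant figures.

0.2510

The effusion rate of species i is ∝ p_i/√M_i ∝ n_i/√M_i.
x_C₂H₆(eff) = (n_C₂H₆/√M_C₂H₆) / (n_C₂H₆/√M_C₂H₆ + n_He/√M_He)
= (1.81/√30.07) / (1.81/√30.07 + 1.97/√4.00) = 0.3301/(0.3301 + 0.9850) = 0.2510.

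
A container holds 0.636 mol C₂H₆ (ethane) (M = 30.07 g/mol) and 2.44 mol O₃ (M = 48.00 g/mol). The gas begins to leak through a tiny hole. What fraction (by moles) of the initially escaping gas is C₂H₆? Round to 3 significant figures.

Each component's effusion rate ∝ (its partial pressure)·(1/√M) ∝ n_i/√M_i.
So x_C₂H₆ in the escaping gas = (n_C₂H₆/√M_C₂H₆) / Σ(n_i/√M_i)
= (0.636/√30.07) / (0.636/√30.07 + 2.44/√48.00) = 0.1160/(0.1160 + 0.3522) = 0.248.

0.248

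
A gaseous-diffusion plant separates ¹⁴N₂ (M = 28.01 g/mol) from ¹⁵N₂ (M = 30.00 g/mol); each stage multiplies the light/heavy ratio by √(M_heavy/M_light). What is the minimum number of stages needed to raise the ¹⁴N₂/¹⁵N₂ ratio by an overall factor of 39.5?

108

With α = √(30.00/28.01) per stage, ln α = ½ ln(1.07105) = 0.03432.
Need α^N ≥ 39.5 ⇒ N ≥ ln(39.5) / ln α = 3.676 / 0.03432 = 107.12.
Minimum whole number of stages: N = 108.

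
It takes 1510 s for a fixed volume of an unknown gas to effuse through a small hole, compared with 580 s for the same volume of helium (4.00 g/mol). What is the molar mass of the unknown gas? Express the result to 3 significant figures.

27.1 g/mol

From Graham's law, t_X/t_He = √(M_X/M_He).
1510/580 = 2.603 = √(M_X/4.00)
M_X = 4.00 × 2.603² = 4.00 × 6.778 = 27.1 g/mol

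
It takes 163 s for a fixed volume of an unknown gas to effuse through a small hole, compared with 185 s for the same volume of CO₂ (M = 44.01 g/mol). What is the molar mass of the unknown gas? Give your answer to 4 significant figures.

From Graham's law, t_X/t_CO₂ = √(M_X/M_CO₂).
163/185 = 0.8811 = √(M_X/44.01)
M_X = 44.01 × 0.8811² = 44.01 × 0.7763 = 34.17 g/mol

34.17 g/mol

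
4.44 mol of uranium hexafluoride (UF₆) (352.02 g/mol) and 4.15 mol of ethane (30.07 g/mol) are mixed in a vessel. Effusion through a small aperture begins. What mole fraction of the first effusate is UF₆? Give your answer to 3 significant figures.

0.238

The effusion rate of species i is ∝ p_i/√M_i ∝ n_i/√M_i.
Mole fraction of UF₆ in the effusate = (n_UF₆/√M_UF₆) / (n_UF₆/√M_UF₆ + n_C₂H₆/√M_C₂H₆)
= (4.44/√352.02) / (4.44/√352.02 + 4.15/√30.07) = 0.2366/(0.2366 + 0.7568) = 0.238.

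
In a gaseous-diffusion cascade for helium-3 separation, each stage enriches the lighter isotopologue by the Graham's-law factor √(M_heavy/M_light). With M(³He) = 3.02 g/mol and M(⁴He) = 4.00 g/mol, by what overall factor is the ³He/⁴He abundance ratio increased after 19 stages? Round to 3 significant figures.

The single-stage factor is √(M_heavy/M_light), so 19 stages give [√(4.00/3.02)]^19 = (4.00/3.02)^(19/2).
= 1.32450^(19/2) = 14.4.

14.4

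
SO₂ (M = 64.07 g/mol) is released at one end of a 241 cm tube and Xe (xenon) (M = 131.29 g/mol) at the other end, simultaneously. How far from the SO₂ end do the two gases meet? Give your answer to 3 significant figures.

142 cm

Distances travelled in equal time are proportional to diffusion rates, so d_SO₂/d_Xe = √(M_Xe/M_SO₂) = √(131.29/64.07) = 1.431.
With d_SO₂ + d_Xe = 241 cm, d_Xe = 241/(1 + 1.431) = 99.12 cm.
d_SO₂ = 241 − 99.12 = 142 cm.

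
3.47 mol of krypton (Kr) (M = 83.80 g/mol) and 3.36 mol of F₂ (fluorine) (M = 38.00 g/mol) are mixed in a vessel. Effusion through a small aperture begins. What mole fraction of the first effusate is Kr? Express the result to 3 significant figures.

0.410

Effusion rate of each component ∝ n_i/√M_i (partial pressure × 1/√M).
Mole fraction of Kr in the effusate = (n_Kr/√M_Kr) / (n_Kr/√M_Kr + n_F₂/√M_F₂)
= (3.47/√83.80) / (3.47/√83.80 + 3.36/√38.00) = 0.3791/(0.3791 + 0.5451) = 0.410.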